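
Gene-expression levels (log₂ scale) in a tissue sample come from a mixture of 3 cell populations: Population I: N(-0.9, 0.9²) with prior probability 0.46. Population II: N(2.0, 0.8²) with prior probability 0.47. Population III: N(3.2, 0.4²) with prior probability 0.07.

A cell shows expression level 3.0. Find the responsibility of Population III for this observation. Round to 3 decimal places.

0.365

Apply Bayes' rule: the posterior for each component is proportional to its prior times its likelihood at x.
Component likelihoods at x = 3.0:
  p_I = 3.70787e-05
  p_II = 0.228311
  p_III = 0.880163
Weight by the priors:
  π_I·p_I = 0.46 × 3.70787e-05 = 1.70562e-05
  π_II·p_II = 0.47 × 0.228311 = 0.107306
  π_III·p_III = 0.07 × 0.880163 = 0.0616114
Sum: 1.70562e-05 + 0.107306 + 0.0616114 = 0.168935
P(Population III | x) ≈ 0.365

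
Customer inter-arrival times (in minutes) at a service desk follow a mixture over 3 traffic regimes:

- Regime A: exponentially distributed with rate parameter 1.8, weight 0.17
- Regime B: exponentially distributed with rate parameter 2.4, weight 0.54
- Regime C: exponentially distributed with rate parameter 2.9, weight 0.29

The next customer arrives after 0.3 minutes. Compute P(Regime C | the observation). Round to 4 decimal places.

0.3034

Posterior ∝ prior × likelihood, so P(k | x) ∝ w_k f_k(x); normalise over all components.
Exponential densities:
  p_A = 1.04895
  p_B = 1.16821
  p_C = 1.21496
Multiply by the mixture weights:
  w_A·p_A = 0.17 × 1.04895 = 0.178321
  w_B·p_B = 0.54 × 1.16821 = 0.630831
  w_C·p_C = 0.29 × 1.21496 = 0.352338
Evidence: 0.178321 + 0.630831 + 0.352338 = 1.16149
So the posterior for Regime C is 0.352338 / 1.16149 ≈ 0.3034.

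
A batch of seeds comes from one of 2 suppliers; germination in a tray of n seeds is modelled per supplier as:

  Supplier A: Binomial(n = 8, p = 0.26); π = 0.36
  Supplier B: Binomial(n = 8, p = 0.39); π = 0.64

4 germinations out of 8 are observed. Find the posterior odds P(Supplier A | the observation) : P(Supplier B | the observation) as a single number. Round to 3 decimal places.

Posterior odds = (P(Z=i) f_i(x)) / (P(Z=j) f_j(x)); the normalising sum cancels.
Binomial probabilities:
  f_A = 0.095922
  f_B = 0.224221
0.0345319 / 0.143501 ≈ 0.241

0.241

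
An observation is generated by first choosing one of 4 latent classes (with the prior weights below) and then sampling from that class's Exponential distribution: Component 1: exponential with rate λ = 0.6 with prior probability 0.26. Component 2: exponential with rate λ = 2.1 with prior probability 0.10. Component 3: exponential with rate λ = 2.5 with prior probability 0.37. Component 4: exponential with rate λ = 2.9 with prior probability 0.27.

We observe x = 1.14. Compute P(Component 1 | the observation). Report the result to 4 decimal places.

The responsibility of component k is π_k f_k(x) divided by Σ_j π_j f_j(x).
Exponential densities:
  f_1 = 0.302757
  f_2 = 0.191654
  f_3 = 0.144611
  f_4 = 0.106321
Weight by the priors:
  π_1·f_1 = 0.26 × 0.302757 = 0.0787168
  π_2·f_2 = 0.10 × 0.191654 = 0.0191654
  π_3·f_3 = 0.37 × 0.144611 = 0.053506
  π_4·f_4 = 0.27 × 0.106321 = 0.0287068
Sum: 0.0787168 + 0.0191654 + 0.053506 + 0.0287068 = 0.180095
So the posterior for Component 1 is 0.0787168 / 0.180095 ≈ 0.4371.

0.4371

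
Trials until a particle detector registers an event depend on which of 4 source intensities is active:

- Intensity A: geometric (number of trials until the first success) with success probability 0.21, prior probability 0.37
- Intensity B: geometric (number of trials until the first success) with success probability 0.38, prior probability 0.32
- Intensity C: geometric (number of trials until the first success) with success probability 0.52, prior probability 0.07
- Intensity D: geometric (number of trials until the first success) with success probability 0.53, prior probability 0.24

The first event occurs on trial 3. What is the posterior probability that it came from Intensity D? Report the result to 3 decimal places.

By Bayes' theorem, P(k | x) = P(Z=k) f_k(x) / Σ_j P(Z=j) f_j(x).
Geometric probabilities:
  p_A = 0.21·(1−0.21)^2 = 0.21·0.6241 = 0.131061
  p_B = 0.38·(1−0.38)^2 = 0.38·0.3844 = 0.146072
  p_C = 0.52·(1−0.52)^2 = 0.52·0.2304 = 0.119808
  p_D = 0.53·(1−0.53)^2 = 0.53·0.2209 = 0.117077
Weight by the priors:
  P(Z=A)·p_A = 0.37 × 0.131061 = 0.0484926
  P(Z=B)·p_B = 0.32 × 0.146072 = 0.046743
  P(Z=C)·p_C = 0.07 × 0.119808 = 0.00838656
  P(Z=D)·p_D = 0.24 × 0.117077 = 0.0280985
Marginal: 0.0484926 + 0.046743 + 0.00838656 + 0.0280985 = 0.131721
So the posterior for Intensity D is 0.0280985 / 0.131721 ≈ 0.213.

0.213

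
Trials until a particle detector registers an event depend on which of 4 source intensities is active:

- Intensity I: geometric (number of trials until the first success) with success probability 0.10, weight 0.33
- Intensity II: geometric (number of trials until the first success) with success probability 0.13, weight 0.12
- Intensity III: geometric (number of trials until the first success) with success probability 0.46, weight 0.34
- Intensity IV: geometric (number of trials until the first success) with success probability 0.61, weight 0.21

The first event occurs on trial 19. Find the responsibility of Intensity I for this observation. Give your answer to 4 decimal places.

P(component k | x) = π_k·f_k(x) / marginal(x), where marginal(x) = Σ_j π_j·f_j(x).
Component likelihoods at x = 19:
  f_I = 0.10·(1−0.10)^18 = 0.10·0.150095 = 0.0150095
  f_II = 0.13·(1−0.13)^18 = 0.13·0.0815355 = 0.0105996
  f_III = 0.46·(1−0.46)^18 = 0.46·1.52436e-05 = 7.01206e-06
  f_IV = 0.61·(1−0.61)^18 = 0.61·4.35675e-08 = 2.65762e-08
Unnormalised posteriors:
  π_I·f_I = 0.33 × 0.0150095 = 0.00495312
  π_II·f_II = 0.12 × 0.0105996 = 0.00127195
  π_III·f_III = 0.34 × 7.01206e-06 = 2.3841e-06
  π_IV·f_IV = 0.21 × 2.65762e-08 = 5.581e-09
Normaliser: 0.00495312 + 0.00127195 + 2.3841e-06 + 5.581e-09 = 0.00622747
P(Intensity I | x) = 0.00495312 / 0.00622747 ≈ 0.7954

0.7954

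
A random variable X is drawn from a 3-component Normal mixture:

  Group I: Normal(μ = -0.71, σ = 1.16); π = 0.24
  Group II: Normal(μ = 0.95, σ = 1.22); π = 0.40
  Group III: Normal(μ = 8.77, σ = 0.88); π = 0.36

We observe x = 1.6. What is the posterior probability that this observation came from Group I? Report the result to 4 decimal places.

0.0910

Posterior ∝ prior × likelihood, so P(k | x) ∝ P(Z=k) f_k(x); normalise over all components.
Normal densities:
  L_I = 0.0473516
  L_II = 0.283733
  L_III = 1.74184e-15
Unnormalised posteriors:
  P(Z=I)·L_I = 0.24 × 0.0473516 = 0.0113644
  P(Z=II)·L_II = 0.40 × 0.283733 = 0.113493
  P(Z=III)·L_III = 0.36 × 1.74184e-15 = 6.27062e-16
Sum: 0.0113644 + 0.113493 + 6.27062e-16 = 0.124858
So the posterior for Group I is 0.0113644 / 0.124858 ≈ 0.0910.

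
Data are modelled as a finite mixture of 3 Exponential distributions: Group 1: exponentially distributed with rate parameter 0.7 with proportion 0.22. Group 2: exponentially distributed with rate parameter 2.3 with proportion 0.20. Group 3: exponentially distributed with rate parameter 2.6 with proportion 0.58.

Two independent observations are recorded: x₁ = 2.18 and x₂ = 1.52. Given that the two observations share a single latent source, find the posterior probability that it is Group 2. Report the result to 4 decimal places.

By Bayes' theorem, P(k | x) = w_k f_k(x) / Σ_j w_j f_j(x).
Since both observations come from the same component, the likelihood for component k is f_k(x₁)·f_k(x₂).
  p_1 = [0.7·e^(−0.7·2.18) = 0.7·e^(−1.5260) = 0.152182] × [0.241551] = 0.0367598
  p_2 = [2.3·e^(−2.3·2.18) = 2.3·e^(−5.0140) = 0.0152818] × [0.0697324] = 0.00106564
  p_3 = [2.6·e^(−2.6·2.18) = 2.6·e^(−5.6680) = 0.0089824] × [0.0499622] = 0.00044878
Multiply by the mixture weights:
  w_1·p_1 = 0.22 × 0.0367598 = 0.00808716
  w_2·p_2 = 0.20 × 0.00106564 = 0.000213128
  w_3·p_3 = 0.58 × 0.00044878 = 0.000260293
Sum: 0.00808716 + 0.000213128 + 0.000260293 = 0.00856058
Responsibility of Group 2: 0.000213128 / 0.00856058 ≈ 0.0249

0.0249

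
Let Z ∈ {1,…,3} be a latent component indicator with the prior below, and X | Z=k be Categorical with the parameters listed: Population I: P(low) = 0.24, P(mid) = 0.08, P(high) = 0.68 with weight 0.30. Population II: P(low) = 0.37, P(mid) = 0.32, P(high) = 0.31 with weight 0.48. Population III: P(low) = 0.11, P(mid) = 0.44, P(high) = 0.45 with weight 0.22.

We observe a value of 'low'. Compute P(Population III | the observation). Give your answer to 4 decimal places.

0.0884

The responsibility of component k is π_k f_k(x) divided by Σ_j π_j f_j(x).
Categorical probabilities:
  f_I = 0.24
  f_II = 0.37
  f_III = 0.11
Multiply by the mixture weights:
  π_I·f_I = 0.30 × 0.24 = 0.072
  π_II·f_II = 0.48 × 0.37 = 0.1776
  π_III·f_III = 0.22 × 0.11 = 0.0242
Evidence: 0.072 + 0.1776 + 0.0242 = 0.2738
P(Population III | data) ≈ 0.0884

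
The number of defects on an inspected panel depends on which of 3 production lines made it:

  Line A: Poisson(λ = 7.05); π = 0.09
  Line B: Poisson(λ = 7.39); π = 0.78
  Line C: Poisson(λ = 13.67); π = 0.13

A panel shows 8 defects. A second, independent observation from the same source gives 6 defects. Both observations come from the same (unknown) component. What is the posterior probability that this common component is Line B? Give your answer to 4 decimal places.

By Bayes' theorem, P(k | x) = π_k f_k(x) / Σ_j π_j f_j(x).
Since both observations come from the same component, the likelihood for component k is f_k(x₁)·f_k(x₂).
  f_A = [0.131285] × [0.14792] = 0.0194197
  f_B = [0.136207] × [0.139668] = 0.0190238
  f_C = [0.0349802] × [0.0104827] = 0.000366687
Unnormalised posteriors:
  π_A·f_A = 0.09 × 0.0194197 = 0.00174777
  π_B·f_B = 0.78 × 0.0190238 = 0.0148385
  π_C·f_C = 0.13 × 0.000366687 = 4.76693e-05
Normaliser: 0.00174777 + 0.0148385 + 4.76693e-05 = 0.016634
Responsibility of Line B: 0.0148385 / 0.016634 ≈ 0.8921

0.8921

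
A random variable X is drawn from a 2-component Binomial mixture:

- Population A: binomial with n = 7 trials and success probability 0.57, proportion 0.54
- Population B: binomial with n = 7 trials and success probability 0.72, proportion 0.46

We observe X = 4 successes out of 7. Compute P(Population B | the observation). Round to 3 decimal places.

0.375

The responsibility of component k is P(Z=k) f_k(x) divided by Σ_j P(Z=j) f_j(x).
Binomial probabilities:
  L_A = C(7,4)·0.57^4·0.43^3 = 35·0.10556·0.079507 = 0.293747
  L_B = C(7,4)·0.72^4·0.28^3 = 35·0.268739·0.021952 = 0.206477
Prior × likelihood for each component:
  P(Z=A)·L_A = 0.54 × 0.293747 = 0.158623
  P(Z=B)·L_B = 0.46 × 0.206477 = 0.0949795
Denominator: 0.158623 + 0.0949795 = 0.253603
Responsibility of Population B: 0.0949795 / 0.253603 ≈ 0.375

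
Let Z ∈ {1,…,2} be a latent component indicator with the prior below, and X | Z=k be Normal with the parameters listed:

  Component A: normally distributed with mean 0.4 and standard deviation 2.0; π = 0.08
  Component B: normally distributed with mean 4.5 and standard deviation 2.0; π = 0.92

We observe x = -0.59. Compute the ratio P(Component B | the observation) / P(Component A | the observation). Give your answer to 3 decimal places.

The posterior odds equal the prior odds times the likelihood ratio: (π_i/π_j)·(f_i(x)/f_j(x)).
Component likelihoods at x = -0.59:
  L_A = 0.176471
  L_B = 0.0078237
Odds = (0.92/0.08) × (0.0078237/0.176471) = 11.5 × 0.0443342 ≈ 0.510

0.510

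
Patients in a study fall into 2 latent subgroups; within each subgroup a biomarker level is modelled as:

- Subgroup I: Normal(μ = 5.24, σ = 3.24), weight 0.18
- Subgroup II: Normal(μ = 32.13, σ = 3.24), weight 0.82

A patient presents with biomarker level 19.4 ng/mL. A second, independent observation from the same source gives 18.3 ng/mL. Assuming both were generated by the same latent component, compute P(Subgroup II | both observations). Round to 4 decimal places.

By Bayes' theorem, P(k | x) = P(Z=k) f_k(x) / Σ_j P(Z=j) f_j(x).
Since both observations come from the same component, the likelihood for component k is f_k(x₁)·f_k(x₂).
  f_I = [(1/(3.24·√(2π)))·exp(−(19.4−5.24)²/(2·3.24²)) = 0.123130·exp(-9.55007) = 8.76643e-06] × [3.6491e-05] = 3.19896e-10
  f_II = [(1/(3.24·√(2π)))·exp(−(19.4−32.13)²/(2·3.24²)) = 0.123130·exp(-7.71857) = 5.4731e-05] × [1.36109e-05] = 7.4494e-10
Multiply by the mixture weights:
  P(Z=I)·f_I = 0.18 × 3.19896e-10 = 5.75813e-11
  P(Z=II)·f_II = 0.82 × 7.4494e-10 = 6.10851e-10
Sum: 5.75813e-11 + 6.10851e-10 = 6.68432e-10
P(Subgroup II | data) ≈ 0.9139

0.9139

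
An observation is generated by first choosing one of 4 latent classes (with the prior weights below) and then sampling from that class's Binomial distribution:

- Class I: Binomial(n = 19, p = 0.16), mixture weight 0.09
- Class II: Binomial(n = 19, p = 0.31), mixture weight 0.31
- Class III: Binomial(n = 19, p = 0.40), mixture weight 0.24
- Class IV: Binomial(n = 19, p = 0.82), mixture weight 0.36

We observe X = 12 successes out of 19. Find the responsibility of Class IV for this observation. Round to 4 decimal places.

P(component k | x) = π_k·f_k(x) / marginal(x), where marginal(x) = Σ_j π_j·f_j(x).
Evaluate each component's likelihood at the observed value:
  L_I = C(19,12)·0.16^12·0.84^7 = 50388·2.81475e-10·0.29509 = 4.18525e-06
  L_II = C(19,12)·0.31^12·0.69^7 = 50388·7.87663e-07·0.0744635 = 0.00295536
  L_III = C(19,12)·0.40^12·0.60^7 = 50388·1.67772e-05·0.0279936 = 0.023665
  L_IV = C(19,12)·0.82^12·0.18^7 = 50388·0.0924201·6.1222e-06 = 0.0285102
Unnormalised posteriors:
  π_I·L_I = 0.09 × 4.18525e-06 = 3.76673e-07
  π_II·L_II = 0.31 × 0.00295536 = 0.000916163
  π_III·L_III = 0.24 × 0.023665 = 0.00567959
  π_IV·L_IV = 0.36 × 0.0285102 = 0.0102637
Evidence: 3.76673e-07 + 0.000916163 + 0.00567959 + 0.0102637 = 0.0168598
So the posterior for Class IV is 0.0102637 / 0.0168598 ≈ 0.6088.

0.6088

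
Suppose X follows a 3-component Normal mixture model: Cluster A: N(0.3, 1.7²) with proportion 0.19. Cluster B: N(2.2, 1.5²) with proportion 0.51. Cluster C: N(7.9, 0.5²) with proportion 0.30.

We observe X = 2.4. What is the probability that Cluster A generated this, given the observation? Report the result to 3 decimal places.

0.134

By Bayes' theorem, P(k | x) = π_k f_k(x) / Σ_j π_j f_j(x).
Normal densities:
  f_A = 0.109422
  f_B = 0.263608
  f_C = 4.23764e-27
Multiply by the mixture weights:
  π_A·f_A = 0.19 × 0.109422 = 0.0207902
  π_B·f_B = 0.51 × 0.263608 = 0.13444
  π_C·f_C = 0.30 × 4.23764e-27 = 1.27129e-27
Sum: 0.0207902 + 0.13444 + 1.27129e-27 = 0.15523
P(Cluster A | x) ≈ 0.134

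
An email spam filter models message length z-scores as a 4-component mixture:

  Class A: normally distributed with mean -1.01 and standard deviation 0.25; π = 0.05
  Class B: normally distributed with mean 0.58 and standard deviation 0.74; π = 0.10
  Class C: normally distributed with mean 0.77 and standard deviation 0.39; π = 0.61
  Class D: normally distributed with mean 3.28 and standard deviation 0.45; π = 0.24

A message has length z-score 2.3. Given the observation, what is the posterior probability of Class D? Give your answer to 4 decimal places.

Apply Bayes' rule: the posterior for each component is proportional to its prior times its likelihood at x.
Normal densities:
  L_A = (1/(0.25·√(2π)))·exp(−(2.3−-1.01)²/(2·0.25²)) = 1.595769·exp(-87.64880) = 1.37271e-38
  L_B = (1/(0.74·√(2π)))·exp(−(2.3−0.58)²/(2·0.74²)) = 0.539111·exp(-2.70124) = 0.0361863
  L_C = (1/(0.39·√(2π)))·exp(−(2.3−0.77)²/(2·0.39²)) = 1.022929·exp(-7.69527) = 0.000465408
  L_D = (1/(0.45·√(2π)))·exp(−(2.3−3.28)²/(2·0.45²)) = 0.886538·exp(-2.37136) = 0.0827618
Unnormalised posteriors:
  π_A·L_A = 0.05 × 1.37271e-38 = 6.86357e-40
  π_B·L_B = 0.10 × 0.0361863 = 0.00361863
  π_C·L_C = 0.61 × 0.000465408 = 0.000283899
  π_D·L_D = 0.24 × 0.0827618 = 0.0198628
Sum: 6.86357e-40 + 0.00361863 + 0.000283899 + 0.0198628 = 0.0237654
P(Class D | data) ≈ 0.8358

0.8358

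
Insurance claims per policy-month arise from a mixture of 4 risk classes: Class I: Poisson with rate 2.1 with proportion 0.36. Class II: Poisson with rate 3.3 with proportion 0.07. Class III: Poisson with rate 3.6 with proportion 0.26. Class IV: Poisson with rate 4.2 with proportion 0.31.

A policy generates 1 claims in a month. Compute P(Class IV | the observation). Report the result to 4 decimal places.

0.1335

Apply Bayes' rule: the posterior for each component is proportional to its prior times its likelihood at x.
Evaluate each component's likelihood at the observed value:
  L_I = 0.257158
  L_II = 0.121714
  L_III = 0.0983654
  L_IV = 0.0629814
Unnormalised posteriors:
  π_I·L_I = 0.36 × 0.257158 = 0.0925771
  π_II·L_II = 0.07 × 0.121714 = 0.00852001
  π_III·L_III = 0.26 × 0.0983654 = 0.025575
  π_IV·L_IV = 0.31 × 0.0629814 = 0.0195242
Marginal: 0.0925771 + 0.00852001 + 0.025575 + 0.0195242 = 0.146196
Responsibility of Class IV: 0.0195242 / 0.146196 ≈ 0.1335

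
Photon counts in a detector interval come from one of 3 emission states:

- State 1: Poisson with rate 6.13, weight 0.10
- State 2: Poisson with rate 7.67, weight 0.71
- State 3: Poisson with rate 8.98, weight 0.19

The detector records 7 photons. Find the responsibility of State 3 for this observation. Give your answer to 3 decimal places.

Posterior ∝ prior × likelihood, so P(k | x) ∝ w_k f_k(x); normalise over all components.
Component likelihoods at x = 7 photons:
  f_1 = e^(−6.13)·6.13^7/7! = 0.140465
  f_2 = e^(−7.67)·7.67^7/7! = 0.144577
  f_3 = e^(−8.98)·8.98^7/7! = 0.117636
Multiply by the mixture weights:
  w_1·f_1 = 0.10 × 0.140465 = 0.0140465
  w_2·f_2 = 0.71 × 0.144577 = 0.102649
  w_3·f_3 = 0.19 × 0.117636 = 0.0223508
Normaliser: 0.0140465 + 0.102649 + 0.0223508 = 0.139047
So the posterior for State 3 is 0.0223508 / 0.139047 ≈ 0.161.

0.161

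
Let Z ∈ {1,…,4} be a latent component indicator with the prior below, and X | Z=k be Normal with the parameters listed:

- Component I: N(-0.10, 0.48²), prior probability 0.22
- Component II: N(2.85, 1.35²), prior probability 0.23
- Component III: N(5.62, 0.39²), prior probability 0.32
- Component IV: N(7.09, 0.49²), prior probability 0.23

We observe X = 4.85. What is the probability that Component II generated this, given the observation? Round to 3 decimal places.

0.327

The responsibility of component k is w_k f_k(x) divided by Σ_j w_j f_j(x).
Normal densities:
  L_I = 6.70762e-24
  L_II = 0.0986244
  L_III = 0.145675
  L_IV = 2.35928e-05
Prior × likelihood for each component:
  w_I·L_I = 0.22 × 6.70762e-24 = 1.47568e-24
  w_II·L_II = 0.23 × 0.0986244 = 0.0226836
  w_III·L_III = 0.32 × 0.145675 = 0.046616
  w_IV·L_IV = 0.23 × 2.35928e-05 = 5.42635e-06
Evidence: 1.47568e-24 + 0.0226836 + 0.046616 + 5.42635e-06 = 0.0693051
Responsibility of Component II: 0.0226836 / 0.0693051 ≈ 0.327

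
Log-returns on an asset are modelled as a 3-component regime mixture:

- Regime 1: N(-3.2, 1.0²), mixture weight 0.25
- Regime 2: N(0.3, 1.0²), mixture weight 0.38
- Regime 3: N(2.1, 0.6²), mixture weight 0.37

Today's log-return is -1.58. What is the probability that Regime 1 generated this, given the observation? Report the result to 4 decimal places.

0.5091

By Bayes' theorem, P(k | x) = w_k f_k(x) / Σ_j w_j f_j(x).
Normal densities:
  f_1 = (1/(1.0·√(2π)))·exp(−(-1.58−-3.2)²/(2·1.0²)) = 0.398942·exp(-1.31220) = 0.107406
  f_2 = (1/(1.0·√(2π)))·exp(−(-1.58−0.3)²/(2·1.0²)) = 0.398942·exp(-1.76720) = 0.0681436
  f_3 = (1/(0.6·√(2π)))·exp(−(-1.58−2.1)²/(2·0.6²)) = 0.664904·exp(-18.80889) = 4.50985e-09
Weight by the priors:
  w_1·f_1 = 0.25 × 0.107406 = 0.0268515
  w_2·f_2 = 0.38 × 0.0681436 = 0.0258946
  w_3·f_3 = 0.37 × 4.50985e-09 = 1.66864e-09
Normaliser: 0.0268515 + 0.0258946 + 1.66864e-09 = 0.0527461
P(Regime 1 | the observation) ≈ 0.5091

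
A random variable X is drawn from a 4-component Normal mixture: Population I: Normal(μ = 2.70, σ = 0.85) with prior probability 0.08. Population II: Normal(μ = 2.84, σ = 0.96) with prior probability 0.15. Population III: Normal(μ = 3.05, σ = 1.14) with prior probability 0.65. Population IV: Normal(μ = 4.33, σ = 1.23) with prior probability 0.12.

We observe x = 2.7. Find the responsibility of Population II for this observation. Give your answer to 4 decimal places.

P(component k | x) = π_k·f_k(x) / marginal(x), where marginal(x) = Σ_j π_j·f_j(x).
Normal densities:
  f_I = (1/(0.85·√(2π)))·exp(−(2.7−2.70)²/(2·0.85²)) = 0.469344·exp(-0.00000) = 0.469344
  f_II = (1/(0.96·√(2π)))·exp(−(2.7−2.84)²/(2·0.96²)) = 0.415565·exp(-0.01063) = 0.411169
  f_III = (1/(1.14·√(2π)))·exp(−(2.7−3.05)²/(2·1.14²)) = 0.349949·exp(-0.04713) = 0.333839
  f_IV = (1/(1.23·√(2π)))·exp(−(2.7−4.33)²/(2·1.23²)) = 0.324343·exp(-0.87808) = 0.13479
Weight by the priors:
  π_I·f_I = 0.08 × 0.469344 = 0.0375475
  π_II·f_II = 0.15 × 0.411169 = 0.0616754
  π_III·f_III = 0.65 × 0.333839 = 0.216995
  π_IV·f_IV = 0.12 × 0.13479 = 0.0161748
Marginal: 0.0375475 + 0.0616754 + 0.216995 + 0.0161748 = 0.332393
So the posterior for Population II is 0.0616754 / 0.332393 ≈ 0.1855.

0.1855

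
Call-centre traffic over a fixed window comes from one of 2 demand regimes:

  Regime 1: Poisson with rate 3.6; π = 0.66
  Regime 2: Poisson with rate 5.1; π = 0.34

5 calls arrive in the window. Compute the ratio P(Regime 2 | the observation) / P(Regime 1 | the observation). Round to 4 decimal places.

0.6559

Since P(k|x) ∝ w_k f_k(x), the posterior odds are w_i f_i(x) / (w_j f_j(x)).
Evaluate each component's likelihood at the observed value:
  L_1 = e^(−3.6)·3.6^5/5! = 0.13768
  L_2 = e^(−5.1)·5.1^5/5! = 0.175294
Odds = (0.34/0.66) × (0.175294/0.13768) = 0.515152 × 1.2732 ≈ 0.6559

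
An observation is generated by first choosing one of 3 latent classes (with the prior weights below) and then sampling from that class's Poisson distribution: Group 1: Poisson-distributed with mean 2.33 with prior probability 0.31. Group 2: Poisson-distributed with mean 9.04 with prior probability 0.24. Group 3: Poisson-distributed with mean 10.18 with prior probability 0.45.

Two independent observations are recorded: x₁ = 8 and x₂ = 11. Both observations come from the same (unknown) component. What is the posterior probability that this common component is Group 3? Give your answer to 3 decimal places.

0.647

The responsibility of component k is w_k f_k(x) divided by Σ_j w_j f_j(x).
Since both observations come from the same component, the likelihood for component k is f_k(x₁)·f_k(x₂).
  L_1 = [e^(−2.33)·2.33^8/8! = 0.00209614] × [2.67826e-05] = 5.61402e-08
  L_2 = [e^(−9.04)·9.04^8/8! = 0.131161] × [0.0978757] = 0.0128375
  L_3 = [e^(−10.18)·10.18^8/8! = 0.108479] × [0.115598] = 0.01254
Prior × likelihood for each component:
  w_1·L_1 = 0.31 × 5.61402e-08 = 1.74035e-08
  w_2·L_2 = 0.24 × 0.0128375 = 0.00308099
  w_3·L_3 = 0.45 × 0.01254 = 0.00564298
Denominator: 1.74035e-08 + 0.00308099 + 0.00564298 = 0.00872399
Responsibility of Group 3: 0.00564298 / 0.00872399 ≈ 0.647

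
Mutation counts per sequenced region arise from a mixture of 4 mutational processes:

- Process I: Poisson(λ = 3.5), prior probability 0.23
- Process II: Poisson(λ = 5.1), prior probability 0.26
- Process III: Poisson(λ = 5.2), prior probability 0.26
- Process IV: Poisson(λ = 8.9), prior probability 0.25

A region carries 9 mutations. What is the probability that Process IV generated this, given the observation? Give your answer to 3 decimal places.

0.592

Posterior ∝ prior × likelihood, so P(k | x) ∝ P(Z=k) f_k(x); normalise over all components.
Poisson probabilities:
  f_I = e^(−3.5)·3.5^9/9! = 0.00655871
  f_II = e^(−5.1)·5.1^9/9! = 0.0392163
  f_III = e^(−5.2)·5.2^9/9! = 0.0422606
  f_IV = e^(−8.9)·8.9^9/9! = 0.131682
Multiply by the mixture weights:
  P(Z=I)·f_I = 0.23 × 0.00655871 = 0.0015085
  P(Z=II)·f_II = 0.26 × 0.0392163 = 0.0101962
  P(Z=III)·f_III = 0.26 × 0.0422606 = 0.0109878
  P(Z=IV)·f_IV = 0.25 × 0.131682 = 0.0329205
Marginal: 0.0015085 + 0.0101962 + 0.0109878 + 0.0329205 = 0.055613
P(Process IV | the observation) ≈ 0.592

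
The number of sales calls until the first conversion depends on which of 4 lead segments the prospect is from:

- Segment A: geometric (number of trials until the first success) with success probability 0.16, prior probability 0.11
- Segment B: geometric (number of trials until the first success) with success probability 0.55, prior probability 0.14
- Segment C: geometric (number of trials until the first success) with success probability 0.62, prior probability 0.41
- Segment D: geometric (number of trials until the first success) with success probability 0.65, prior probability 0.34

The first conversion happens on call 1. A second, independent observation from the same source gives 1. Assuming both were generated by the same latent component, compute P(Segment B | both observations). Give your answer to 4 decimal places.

0.1223

P(component k | x) = w_k·f_k(x) / marginal(x), where marginal(x) = Σ_j w_j·f_j(x).
Since both observations come from the same component, the likelihood for component k is f_k(x₁)·f_k(x₂).
  f_A = [0.16·(1−0.16)^0 = 0.16·1 = 0.16] × [0.16] = 0.0256
  f_B = [0.55·(1−0.55)^0 = 0.55·1 = 0.55] × [0.55] = 0.3025
  f_C = [0.62·(1−0.62)^0 = 0.62·1 = 0.62] × [0.62] = 0.3844
  f_D = [0.65·(1−0.65)^0 = 0.65·1 = 0.65] × [0.65] = 0.4225
Multiply by the mixture weights:
  w_A·f_A = 0.11 × 0.0256 = 0.002816
  w_B·f_B = 0.14 × 0.3025 = 0.04235
  w_C·f_C = 0.41 × 0.3844 = 0.157604
  w_D·f_D = 0.34 × 0.4225 = 0.14365
Marginal: 0.002816 + 0.04235 + 0.157604 + 0.14365 = 0.34642
Responsibility of Segment B: 0.04235 / 0.34642 ≈ 0.1223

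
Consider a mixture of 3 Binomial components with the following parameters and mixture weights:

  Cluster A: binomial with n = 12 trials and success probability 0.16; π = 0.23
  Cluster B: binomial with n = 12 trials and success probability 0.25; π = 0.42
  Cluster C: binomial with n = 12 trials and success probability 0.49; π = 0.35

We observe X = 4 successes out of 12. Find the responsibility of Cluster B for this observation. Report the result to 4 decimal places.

0.5587

Apply Bayes' rule: the posterior for each component is proportional to its prior times its likelihood at x.
Evaluate each component's likelihood at the observed value:
  f_A = C(12,4)·0.16^4·0.84^8 = 495·0.00065536·0.247876 = 0.0804117
  f_B = C(12,4)·0.25^4·0.75^8 = 495·0.00390625·0.100113 = 0.193578
  f_C = C(12,4)·0.49^4·0.51^8 = 495·0.057648·0.00457679 = 0.130602
Unnormalised posteriors:
  π_A·f_A = 0.23 × 0.0804117 = 0.0184947
  π_B·f_B = 0.42 × 0.193578 = 0.0813026
  π_C·f_C = 0.35 × 0.130602 = 0.0457108
Evidence: 0.0184947 + 0.0813026 + 0.0457108 = 0.145508
P(Cluster B | the observation) = 0.0813026 / 0.145508 ≈ 0.5587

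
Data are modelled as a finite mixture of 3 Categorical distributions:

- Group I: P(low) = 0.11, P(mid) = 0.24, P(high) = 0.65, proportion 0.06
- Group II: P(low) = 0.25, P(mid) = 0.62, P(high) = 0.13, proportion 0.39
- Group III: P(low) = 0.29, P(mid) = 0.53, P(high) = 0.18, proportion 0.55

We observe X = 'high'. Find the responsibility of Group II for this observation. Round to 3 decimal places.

0.269

Apply Bayes' rule: the posterior for each component is proportional to its prior times its likelihood at x.
Component likelihoods at x = 'high':
  p_I = 0.65
  p_II = 0.13
  p_III = 0.18
Prior × likelihood for each component:
  w_I·p_I = 0.06 × 0.65 = 0.039
  w_II·p_II = 0.39 × 0.13 = 0.0507
  w_III·p_III = 0.55 × 0.18 = 0.099
Marginal: 0.039 + 0.0507 + 0.099 = 0.1887
P(Group II | x) = 0.0507 / 0.1887 ≈ 0.269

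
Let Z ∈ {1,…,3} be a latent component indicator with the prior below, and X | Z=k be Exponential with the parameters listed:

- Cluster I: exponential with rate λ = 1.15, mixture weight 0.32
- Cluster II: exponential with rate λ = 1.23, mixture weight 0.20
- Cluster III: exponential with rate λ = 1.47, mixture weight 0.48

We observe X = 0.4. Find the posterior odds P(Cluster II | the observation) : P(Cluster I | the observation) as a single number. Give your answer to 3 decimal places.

0.647

Posterior odds = (w_i f_i(x)) / (w_j f_j(x)); the normalising sum cancels.
Component likelihoods at x = 0.4:
  f_I = 0.725976
  f_II = 0.752025
  f_III = 0.816492
Posterior odds = (w_II·f_II) / (w_I·f_I) = (0.20·0.752025) / (0.32·0.725976) = 0.150405 / 0.232312 ≈ 0.647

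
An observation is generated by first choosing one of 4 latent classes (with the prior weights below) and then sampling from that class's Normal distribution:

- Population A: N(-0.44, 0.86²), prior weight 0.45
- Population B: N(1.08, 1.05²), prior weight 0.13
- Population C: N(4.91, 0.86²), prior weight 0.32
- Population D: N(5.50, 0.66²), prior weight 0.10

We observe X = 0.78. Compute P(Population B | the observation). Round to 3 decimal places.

P(component k | x) = π_k·f_k(x) / marginal(x), where marginal(x) = Σ_j π_j·f_j(x).
Evaluate each component's likelihood at the observed value:
  p_A = 0.169596
  p_B = 0.364749
  p_C = 4.55502e-06
  p_D = 4.73752e-12
Weight by the priors:
  π_A·p_A = 0.45 × 0.169596 = 0.0763183
  π_B·p_B = 0.13 × 0.364749 = 0.0474174
  π_C·p_C = 0.32 × 4.55502e-06 = 1.45761e-06
  π_D·p_D = 0.10 × 4.73752e-12 = 4.73752e-13
Denominator: 0.0763183 + 0.0474174 + 1.45761e-06 + 4.73752e-13 = 0.123737
Responsibility of Population B: 0.0474174 / 0.123737 ≈ 0.383

0.383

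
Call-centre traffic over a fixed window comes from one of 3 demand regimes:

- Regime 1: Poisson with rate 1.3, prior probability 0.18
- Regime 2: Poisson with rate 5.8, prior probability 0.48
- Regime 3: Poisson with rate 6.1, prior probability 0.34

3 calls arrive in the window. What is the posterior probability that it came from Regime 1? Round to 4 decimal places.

0.1910

Posterior ∝ prior × likelihood, so P(k | x) ∝ P(Z=k) f_k(x); normalise over all components.
Component likelihoods at x = 3 calls:
  f_1 = e^(−1.3)·1.3^3/3! = 0.0997921
  f_2 = e^(−5.8)·5.8^3/3! = 0.098452
  f_3 = e^(−6.1)·6.1^3/3! = 0.0848481
Weight by the priors:
  P(Z=1)·f_1 = 0.18 × 0.0997921 = 0.0179626
  P(Z=2)·f_2 = 0.48 × 0.098452 = 0.047257
  P(Z=3)·f_3 = 0.34 × 0.0848481 = 0.0288483
Normaliser: 0.0179626 + 0.047257 + 0.0288483 = 0.0940679
P(Regime 1 | the observation) ≈ 0.1910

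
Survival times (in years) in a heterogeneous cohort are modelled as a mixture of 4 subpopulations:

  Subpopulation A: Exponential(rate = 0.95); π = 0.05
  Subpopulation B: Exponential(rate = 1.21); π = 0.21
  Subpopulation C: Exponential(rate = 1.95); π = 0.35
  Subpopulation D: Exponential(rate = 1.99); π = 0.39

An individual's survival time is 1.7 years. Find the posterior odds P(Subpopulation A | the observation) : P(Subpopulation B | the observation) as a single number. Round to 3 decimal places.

0.291

The posterior odds equal the prior odds times the likelihood ratio: (π_i/π_j)·(f_i(x)/f_j(x)).
Evaluate each component's likelihood at the observed value:
  f_A = 0.188946
  f_B = 0.154683
  f_C = 0.0708514
  f_D = 0.0675515
Posterior odds = (π_A·f_A) / (π_B·f_B) = (0.05·0.188946) / (0.21·0.154683) = 0.00944731 / 0.0324834 ≈ 0.291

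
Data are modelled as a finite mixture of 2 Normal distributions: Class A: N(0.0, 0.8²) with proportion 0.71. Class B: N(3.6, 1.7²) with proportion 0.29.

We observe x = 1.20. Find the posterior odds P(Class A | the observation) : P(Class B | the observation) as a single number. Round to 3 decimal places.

Only the two components matter; the odds are (P(Z=i) f_i(x)) / (P(Z=j) f_j(x)).
Normal densities:
  p_A = (1/(0.8·√(2π)))·exp(−(1.20−0.0)²/(2·0.8²)) = 0.498678·exp(-1.12500) = 0.161897
  p_B = (1/(1.7·√(2π)))·exp(−(1.20−3.6)²/(2·1.7²)) = 0.234672·exp(-0.99654) = 0.0866302
0.114947 / 0.0251228 ≈ 4.575

4.575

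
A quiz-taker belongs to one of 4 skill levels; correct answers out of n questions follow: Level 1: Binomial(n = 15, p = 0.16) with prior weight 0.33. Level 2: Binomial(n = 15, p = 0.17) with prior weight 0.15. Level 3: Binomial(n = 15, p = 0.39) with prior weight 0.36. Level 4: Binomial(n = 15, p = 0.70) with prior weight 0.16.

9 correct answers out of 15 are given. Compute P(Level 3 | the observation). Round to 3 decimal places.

0.451

Posterior ∝ prior × likelihood, so P(k | x) ∝ w_k f_k(x); normalise over all components.
Component likelihoods at x = 9 correct answers out of 15:
  L_1 = 0.000120826
  L_2 = 0.00019405
  L_3 = 0.0538226
  L_4 = 0.147236
Unnormalised posteriors:
  w_1·L_1 = 0.33 × 0.000120826 = 3.98725e-05
  w_2·L_2 = 0.15 × 0.00019405 = 2.91075e-05
  w_3·L_3 = 0.36 × 0.0538226 = 0.0193761
  w_4·L_4 = 0.16 × 0.147236 = 0.0235578
Evidence: 3.98725e-05 + 2.91075e-05 + 0.0193761 + 0.0235578 = 0.0430029
Responsibility of Level 3: 0.0193761 / 0.0430029 ≈ 0.451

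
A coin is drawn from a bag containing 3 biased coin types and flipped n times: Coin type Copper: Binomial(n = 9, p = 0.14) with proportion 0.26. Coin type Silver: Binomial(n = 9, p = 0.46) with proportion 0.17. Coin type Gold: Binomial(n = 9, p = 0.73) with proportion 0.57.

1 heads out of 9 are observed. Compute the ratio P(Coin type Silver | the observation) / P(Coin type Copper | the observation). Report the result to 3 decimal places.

0.052

Since P(k|x) ∝ π_k f_k(x), the posterior odds are π_i f_i(x) / (π_j f_j(x)).
Component likelihoods at x = 1 heads out of 9:
  f_Copper = 0.377015
  f_Silver = 0.029933
  f_Gold = 0.000185556
0.00508861 / 0.0980238 ≈ 0.052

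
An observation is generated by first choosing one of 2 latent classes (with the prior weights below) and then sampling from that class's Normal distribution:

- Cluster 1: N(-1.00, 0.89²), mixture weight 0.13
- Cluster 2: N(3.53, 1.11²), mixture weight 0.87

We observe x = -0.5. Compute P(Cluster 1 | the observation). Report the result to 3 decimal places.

The responsibility of component k is π_k f_k(x) divided by Σ_j π_j f_j(x).
Component likelihoods at x = -0.5:
  f_1 = (1/(0.89·√(2π)))·exp(−(-0.5−-1.00)²/(2·0.89²)) = 0.448250·exp(-0.15781) = 0.382811
  f_2 = (1/(1.11·√(2π)))·exp(−(-0.5−3.53)²/(2·1.11²)) = 0.359407·exp(-6.59074) = 0.000493475
Unnormalised posteriors:
  π_1·f_1 = 0.13 × 0.382811 = 0.0497655
  π_2·f_2 = 0.87 × 0.000493475 = 0.000429323
Marginal: 0.0497655 + 0.000429323 = 0.0501948
So the posterior for Cluster 1 is 0.0497655 / 0.0501948 ≈ 0.991.

0.991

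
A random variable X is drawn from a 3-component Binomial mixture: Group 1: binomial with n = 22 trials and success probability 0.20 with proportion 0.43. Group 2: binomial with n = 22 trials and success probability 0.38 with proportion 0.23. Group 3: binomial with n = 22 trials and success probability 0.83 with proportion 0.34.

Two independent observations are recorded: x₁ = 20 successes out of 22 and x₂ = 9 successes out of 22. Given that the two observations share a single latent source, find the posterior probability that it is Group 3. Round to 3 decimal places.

P(component k | x) = w_k·f_k(x) / marginal(x), where marginal(x) = Σ_j w_j·f_j(x).
Since both observations come from the same component, the likelihood for component k is f_k(x₁)·f_k(x₂).
  f_1 = [1.55021e-12] × [0.0140011] = 2.17048e-14
  f_2 = [3.49999e-07] × [0.164387] = 5.75354e-08
  f_3 = [0.160721] × [9.21005e-06] = 1.48025e-06
Multiply by the mixture weights:
  w_1·f_1 = 0.43 × 2.17048e-14 = 9.33304e-15
  w_2·f_2 = 0.23 × 5.75354e-08 = 1.32331e-08
  w_3·f_3 = 0.34 × 1.48025e-06 = 5.03283e-07
Normaliser: 9.33304e-15 + 1.32331e-08 + 5.03283e-07 = 5.16517e-07
P(Group 3 | x) = 5.03283e-07 / 5.16517e-07 ≈ 0.974

0.974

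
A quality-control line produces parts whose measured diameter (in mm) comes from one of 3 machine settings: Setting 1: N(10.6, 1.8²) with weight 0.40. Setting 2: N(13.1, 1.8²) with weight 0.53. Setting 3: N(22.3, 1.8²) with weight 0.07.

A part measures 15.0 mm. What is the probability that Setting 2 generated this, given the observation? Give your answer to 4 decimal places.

0.9377

Apply Bayes' rule: the posterior for each component is proportional to its prior times its likelihood at x.
Component likelihoods at x = 15.0 mm:
  p_1 = 0.0111716
  p_2 = 0.126968
  p_3 = 5.94431e-05
Multiply by the mixture weights:
  π_1·p_1 = 0.40 × 0.0111716 = 0.00446864
  π_2·p_2 = 0.53 × 0.126968 = 0.0672928
  π_3·p_3 = 0.07 × 5.94431e-05 = 4.16102e-06
Sum: 0.00446864 + 0.0672928 + 4.16102e-06 = 0.0717656
P(Setting 2 | the observation) ≈ 0.9377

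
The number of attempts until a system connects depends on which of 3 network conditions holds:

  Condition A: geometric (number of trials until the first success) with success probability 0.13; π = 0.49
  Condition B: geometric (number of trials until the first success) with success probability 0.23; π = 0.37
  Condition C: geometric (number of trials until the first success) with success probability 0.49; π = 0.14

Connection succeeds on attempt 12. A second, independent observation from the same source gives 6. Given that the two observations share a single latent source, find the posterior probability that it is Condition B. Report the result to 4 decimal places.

0.2508

Apply Bayes' rule: the posterior for each component is proportional to its prior times its likelihood at x.
Since both observations come from the same component, the likelihood for component k is f_k(x₁)·f_k(x₂).
  L_A = [0.0280967] × [0.0647947] = 0.00182052
  L_B = [0.0129756] × [0.062256] = 0.000807806
  L_C = [0.000297487] × [0.0169062] = 5.02939e-06
Prior × likelihood for each component:
  π_A·L_A = 0.49 × 0.00182052 = 0.000892053
  π_B·L_B = 0.37 × 0.000807806 = 0.000298888
  π_C·L_C = 0.14 × 5.02939e-06 = 7.04114e-07
Evidence: 0.000892053 + 0.000298888 + 7.04114e-07 = 0.00119165
So the posterior for Condition B is 0.000298888 / 0.00119165 ≈ 0.2508.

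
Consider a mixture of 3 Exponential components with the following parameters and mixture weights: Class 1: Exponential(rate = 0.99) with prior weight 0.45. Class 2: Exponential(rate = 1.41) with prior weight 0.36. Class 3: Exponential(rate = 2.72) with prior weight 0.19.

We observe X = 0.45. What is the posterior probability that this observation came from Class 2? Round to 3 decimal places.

0.381

By Bayes' theorem, P(k | x) = π_k f_k(x) / Σ_j π_j f_j(x).
Evaluate each component's likelihood at the observed value:
  L_1 = 0.634099
  L_2 = 0.747583
  L_3 = 0.79982
Prior × likelihood for each component:
  π_1·L_1 = 0.45 × 0.634099 = 0.285345
  π_2·L_2 = 0.36 × 0.747583 = 0.26913
  π_3·L_3 = 0.19 × 0.79982 = 0.151966
Normaliser: 0.285345 + 0.26913 + 0.151966 = 0.70644
P(Class 2 | the observation) ≈ 0.381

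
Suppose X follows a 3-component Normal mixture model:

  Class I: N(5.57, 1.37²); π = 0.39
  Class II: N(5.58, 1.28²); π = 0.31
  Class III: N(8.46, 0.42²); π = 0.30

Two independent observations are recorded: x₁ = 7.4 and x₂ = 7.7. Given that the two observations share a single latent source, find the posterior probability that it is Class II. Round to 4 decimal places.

Apply Bayes' rule: the posterior for each component is proportional to its prior times its likelihood at x.
Since both observations come from the same component, the likelihood for component k is f_k(x₁)·f_k(x₂).
  p_I = [0.119327] × [0.086955] = 0.0103761
  p_II = [0.113419] × [0.0790732] = 0.00896844
  p_III = [0.0393112] × [0.184773] = 0.00726366
Prior × likelihood for each component:
  w_I·p_I = 0.39 × 0.0103761 = 0.00404668
  w_II·p_II = 0.31 × 0.00896844 = 0.00278022
  w_III·p_III = 0.30 × 0.00726366 = 0.0021791
Sum: 0.00404668 + 0.00278022 + 0.0021791 = 0.009006
Responsibility of Class II: 0.00278022 / 0.009006 ≈ 0.3087

0.3087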